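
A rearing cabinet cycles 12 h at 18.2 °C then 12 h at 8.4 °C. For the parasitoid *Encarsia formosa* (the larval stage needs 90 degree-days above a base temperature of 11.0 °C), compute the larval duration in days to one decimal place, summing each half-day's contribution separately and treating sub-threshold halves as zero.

25.0 days

Day half: max(0, 18.2 − 11.0) × 0.5 = 7.2 × 0.5 = 3.60 DD.
Night half: max(0, 8.4 − 11.0) × 0.5 = 0.0 × 0.5 = 0.00 DD.
Per 24 h: 3.60 DD/day.
Duration = 90 / 3.60 = 25.000 ≈ 25.0 days.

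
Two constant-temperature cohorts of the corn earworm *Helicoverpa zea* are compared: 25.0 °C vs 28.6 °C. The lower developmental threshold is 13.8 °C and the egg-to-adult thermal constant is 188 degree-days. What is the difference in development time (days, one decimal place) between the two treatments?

At 25.0 °C: 188 / (25.0 − 13.8) = 188 / 11.2 = 16.786 d.
At 28.6 °C: 188 / (28.6 − 13.8) = 188 / 14.8 = 12.703 d.
Difference = |16.786 − 12.703| = 4.083 ≈ 4.1 days.

4.1 days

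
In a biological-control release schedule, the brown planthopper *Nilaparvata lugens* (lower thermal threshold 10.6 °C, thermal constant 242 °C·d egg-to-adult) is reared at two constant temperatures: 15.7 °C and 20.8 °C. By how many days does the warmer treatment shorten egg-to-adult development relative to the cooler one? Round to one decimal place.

At 15.7 °C: 242 / (15.7 − 10.6) = 242 / 5.1 = 47.451 d.
At 20.8 °C: 242 / (20.8 − 10.6) = 242 / 10.2 = 23.725 d.
Difference = |47.451 − 23.725| = 23.725 ≈ 23.7 days.

23.7 days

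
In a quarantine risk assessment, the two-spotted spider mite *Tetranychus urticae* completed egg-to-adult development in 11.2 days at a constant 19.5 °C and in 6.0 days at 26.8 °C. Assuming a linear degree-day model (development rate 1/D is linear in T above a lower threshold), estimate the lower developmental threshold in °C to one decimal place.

11.1 °C

Linear rate model ⇒ the product D·(T − T_b) is constant across temperatures.
11.2·(19.5 − T_b) = 6.0·(26.8 − T_b)
T_b = (11.2·19.5 − 6.0·26.8) / (11.2 − 6.0) = 57.60 / 5.2 = 11.077 °C ≈ 11.1 °C.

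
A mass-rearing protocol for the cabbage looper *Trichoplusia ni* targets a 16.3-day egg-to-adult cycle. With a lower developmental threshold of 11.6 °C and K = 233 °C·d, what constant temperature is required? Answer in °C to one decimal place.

Required daily accumulation = 233 / 16.3 = 14.294 DD/day.
T = T_base + 14.294 = 11.6 + 14.294 = 25.894 ≈ 25.9 °C.

25.9 °C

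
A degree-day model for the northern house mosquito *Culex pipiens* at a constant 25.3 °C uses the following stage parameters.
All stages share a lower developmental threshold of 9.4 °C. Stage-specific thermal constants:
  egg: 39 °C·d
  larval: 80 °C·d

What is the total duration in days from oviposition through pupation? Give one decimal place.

Daily accumulation at 25.3 °C = 25.3 − 9.4 = 15.9 DD/day.
Total K = 39 + 80 = 119 DD.
Total duration = 119 / 15.9 = 7.484 ≈ 7.5 days.

7.5 days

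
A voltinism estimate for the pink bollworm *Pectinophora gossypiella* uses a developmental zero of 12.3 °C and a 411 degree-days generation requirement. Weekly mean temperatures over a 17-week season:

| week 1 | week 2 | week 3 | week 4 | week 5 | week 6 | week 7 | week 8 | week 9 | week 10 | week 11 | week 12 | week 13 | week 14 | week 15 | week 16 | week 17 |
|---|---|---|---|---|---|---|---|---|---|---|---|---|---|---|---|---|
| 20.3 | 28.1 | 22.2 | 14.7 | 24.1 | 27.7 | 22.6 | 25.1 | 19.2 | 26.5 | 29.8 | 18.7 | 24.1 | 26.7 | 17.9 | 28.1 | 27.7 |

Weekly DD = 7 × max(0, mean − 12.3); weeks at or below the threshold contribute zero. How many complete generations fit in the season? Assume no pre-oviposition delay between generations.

3 generations

Weekly DD (7 × max(0, T̄ − 12.3)): 56.0, 110.6, 69.3, 16.8, 82.6, 107.8, 72.1, 89.6, 48.3, 99.4, 122.5, 44.8, 82.6, 100.8, 39.2, 110.6, 107.8.
Season total = 1360.8 DD.
Complete generations = ⌊1360.8 / 411⌋ = 3.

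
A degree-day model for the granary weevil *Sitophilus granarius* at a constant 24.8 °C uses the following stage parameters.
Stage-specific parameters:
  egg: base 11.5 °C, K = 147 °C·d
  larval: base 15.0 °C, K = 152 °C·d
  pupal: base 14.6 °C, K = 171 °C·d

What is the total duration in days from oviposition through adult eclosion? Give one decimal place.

egg: 147 / (24.8 − 11.5) = 147 / 13.3 = 11.053 d.
larval: 152 / (24.8 − 15.0) = 152 / 9.8 = 15.510 d.
pupal: 171 / (24.8 − 14.6) = 171 / 10.2 = 16.765 d.
Sum = 43.328 ≈ 43.3 days.

43.3 days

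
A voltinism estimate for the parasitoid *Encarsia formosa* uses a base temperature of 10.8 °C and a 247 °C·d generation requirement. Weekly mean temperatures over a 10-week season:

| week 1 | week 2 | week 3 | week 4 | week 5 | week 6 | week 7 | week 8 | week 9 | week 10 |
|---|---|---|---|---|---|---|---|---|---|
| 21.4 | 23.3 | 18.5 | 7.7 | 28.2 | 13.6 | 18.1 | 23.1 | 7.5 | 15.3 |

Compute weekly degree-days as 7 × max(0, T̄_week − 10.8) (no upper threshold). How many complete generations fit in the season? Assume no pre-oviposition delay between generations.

Weekly DD (7 × max(0, T̄ − 10.8)): 74.2, 87.5, 53.9, 0.0, 121.8, 19.6, 51.1, 86.1, 0.0, 31.5.
Season total = 525.7 DD.
Complete generations = ⌊525.7 / 247⌋ = 2.

2 generations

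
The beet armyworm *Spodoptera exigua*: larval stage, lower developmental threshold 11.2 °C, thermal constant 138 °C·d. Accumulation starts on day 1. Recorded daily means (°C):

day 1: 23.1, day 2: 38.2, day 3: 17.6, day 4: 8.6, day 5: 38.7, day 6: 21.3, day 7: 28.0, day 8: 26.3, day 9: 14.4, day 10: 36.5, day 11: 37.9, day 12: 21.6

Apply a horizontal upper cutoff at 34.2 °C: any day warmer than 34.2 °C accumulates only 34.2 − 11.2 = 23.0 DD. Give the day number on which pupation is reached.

day 11

Daily DD above 11.2 °C (capped at 23.0): 11.9, 23.0, 6.4, 0.0, 23.0, 10.1, 16.8, 15.1, 3.2, 23.0, 23.0, 10.4.
Cumulative: 11.9, 34.9, 41.3, 41.3, 64.3, 74.4, 91.2, 106.3, 109.5, 132.5, 155.5, 165.9.
The total first reaches 138 DD on day 11.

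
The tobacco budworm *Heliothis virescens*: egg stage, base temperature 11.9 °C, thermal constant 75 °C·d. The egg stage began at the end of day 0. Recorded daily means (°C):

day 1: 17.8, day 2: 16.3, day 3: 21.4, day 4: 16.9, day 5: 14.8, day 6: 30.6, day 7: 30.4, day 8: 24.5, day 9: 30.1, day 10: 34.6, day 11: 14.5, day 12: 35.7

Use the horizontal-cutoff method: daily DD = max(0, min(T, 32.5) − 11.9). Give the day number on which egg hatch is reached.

day 8

Daily DD above 11.9 °C (capped at 20.6): 5.9, 4.4, 9.5, 5.0, 2.9, 18.7, 18.5, 12.6, 18.2, 20.6, 2.6, 20.6.
Cumulative: 5.9, 10.3, 19.8, 24.8, 27.7, 46.4, 64.9, 77.5, 95.7, 116.3, 118.9, 139.5.
The total first reaches 75 DD on day 8.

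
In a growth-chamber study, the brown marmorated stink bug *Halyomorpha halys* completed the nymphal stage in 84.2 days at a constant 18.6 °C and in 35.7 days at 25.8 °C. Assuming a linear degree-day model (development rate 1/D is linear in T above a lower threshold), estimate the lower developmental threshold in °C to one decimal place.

Linear rate model ⇒ the product D·(T − T_b) is constant across temperatures.
84.2·(18.6 − T_b) = 35.7·(25.8 − T_b)
T_b = (84.2·18.6 − 35.7·25.8) / (84.2 − 35.7) = 645.06 / 48.5 = 13.300 °C ≈ 13.3 °C.

13.3 °C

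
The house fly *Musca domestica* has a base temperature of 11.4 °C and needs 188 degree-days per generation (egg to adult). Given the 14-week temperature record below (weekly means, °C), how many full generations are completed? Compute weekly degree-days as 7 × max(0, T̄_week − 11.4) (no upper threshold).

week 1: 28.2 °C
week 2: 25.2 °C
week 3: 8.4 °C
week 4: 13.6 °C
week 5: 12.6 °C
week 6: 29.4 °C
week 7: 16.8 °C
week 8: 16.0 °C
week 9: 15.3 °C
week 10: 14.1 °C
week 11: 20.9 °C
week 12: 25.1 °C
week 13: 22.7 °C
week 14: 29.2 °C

Weekly DD (7 × max(0, T̄ − 11.4)): 117.6, 96.6, 0.0, 15.4, 8.4, 126.0, 37.8, 32.2, 27.3, 18.9, 66.5, 95.9, 79.1, 124.6.
Season total = 846.3 DD.
Complete generations = ⌊846.3 / 188⌋ = 4.

4 generations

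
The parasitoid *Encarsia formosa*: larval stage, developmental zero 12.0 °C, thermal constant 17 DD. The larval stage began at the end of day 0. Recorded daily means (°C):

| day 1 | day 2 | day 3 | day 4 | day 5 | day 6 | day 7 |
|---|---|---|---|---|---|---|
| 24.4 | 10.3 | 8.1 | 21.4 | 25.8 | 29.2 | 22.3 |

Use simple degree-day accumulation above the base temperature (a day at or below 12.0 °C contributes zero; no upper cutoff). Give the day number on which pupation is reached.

Daily DD above 12.0 °C: 12.4, 0.0, 0.0, 9.4, 13.8, 17.2, 10.3.
Cumulative: 12.4, 12.4, 12.4, 21.8, 35.6, 52.8, 63.1.
The total first reaches 17 DD on day 4.

day 4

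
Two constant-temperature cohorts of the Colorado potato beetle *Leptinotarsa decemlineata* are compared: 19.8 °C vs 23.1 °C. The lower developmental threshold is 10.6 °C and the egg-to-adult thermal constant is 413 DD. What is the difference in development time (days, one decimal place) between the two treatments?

11.9 days

At 19.8 °C: 413 / (19.8 − 10.6) = 413 / 9.2 = 44.891 d.
At 23.1 °C: 413 / (23.1 − 10.6) = 413 / 12.5 = 33.040 d.
Difference = |44.891 − 33.040| = 11.851 ≈ 11.9 days.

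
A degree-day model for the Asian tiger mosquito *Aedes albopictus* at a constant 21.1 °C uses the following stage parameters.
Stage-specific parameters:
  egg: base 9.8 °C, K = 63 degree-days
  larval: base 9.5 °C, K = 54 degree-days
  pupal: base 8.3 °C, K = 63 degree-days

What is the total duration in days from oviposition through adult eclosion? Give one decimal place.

15.2 days

egg: 63 / (21.1 − 9.8) = 63 / 11.3 = 5.575 d.
larval: 54 / (21.1 − 9.5) = 54 / 11.6 = 4.655 d.
pupal: 63 / (21.1 − 8.3) = 63 / 12.8 = 4.922 d.
Sum = 15.152 ≈ 15.2 days.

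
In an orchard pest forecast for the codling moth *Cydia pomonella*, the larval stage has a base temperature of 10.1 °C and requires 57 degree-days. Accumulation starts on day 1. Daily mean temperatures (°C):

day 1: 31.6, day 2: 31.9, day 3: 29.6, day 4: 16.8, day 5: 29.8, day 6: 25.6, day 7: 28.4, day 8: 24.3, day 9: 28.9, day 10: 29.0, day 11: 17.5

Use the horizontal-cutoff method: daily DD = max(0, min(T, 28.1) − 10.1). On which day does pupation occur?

Daily DD above 10.1 °C (capped at 18.0): 18.0, 18.0, 18.0, 6.7, 18.0, 15.5, 18.0, 14.2, 18.0, 18.0, 7.4.
Cumulative: 18.0, 36.0, 54.0, 60.7, 78.7, 94.2, 112.2, 126.4, 144.4, 162.4, 169.8.
The total first reaches 57 DD on day 4.

day 4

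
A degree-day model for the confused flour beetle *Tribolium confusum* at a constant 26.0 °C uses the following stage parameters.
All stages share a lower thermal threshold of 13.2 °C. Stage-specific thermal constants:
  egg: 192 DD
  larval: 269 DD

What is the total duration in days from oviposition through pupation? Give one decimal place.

36.0 days

Daily accumulation at 26.0 °C = 26.0 − 13.2 = 12.8 DD/day.
Total K = 192 + 269 = 461 DD.
Total duration = 461 / 12.8 = 36.016 ≈ 36.0 days.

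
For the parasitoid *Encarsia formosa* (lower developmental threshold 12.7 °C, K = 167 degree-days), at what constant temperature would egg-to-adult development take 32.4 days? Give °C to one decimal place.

Required daily accumulation = 167 / 32.4 = 5.154 DD/day.
T = T_base + 5.154 = 12.7 + 5.154 = 17.854 ≈ 17.9 °C.

17.9 °C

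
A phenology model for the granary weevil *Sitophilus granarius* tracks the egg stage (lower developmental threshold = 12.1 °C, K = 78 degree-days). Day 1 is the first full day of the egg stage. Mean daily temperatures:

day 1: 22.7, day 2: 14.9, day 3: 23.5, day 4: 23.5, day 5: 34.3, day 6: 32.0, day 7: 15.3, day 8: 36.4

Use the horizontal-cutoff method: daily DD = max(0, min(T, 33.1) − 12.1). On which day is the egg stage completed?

day 7

Daily DD above 12.1 °C (capped at 21.0): 10.6, 2.8, 11.4, 11.4, 21.0, 19.9, 3.2, 21.0.
Cumulative: 10.6, 13.4, 24.8, 36.2, 57.2, 77.1, 80.3, 101.3.
The total first reaches 78 DD on day 7.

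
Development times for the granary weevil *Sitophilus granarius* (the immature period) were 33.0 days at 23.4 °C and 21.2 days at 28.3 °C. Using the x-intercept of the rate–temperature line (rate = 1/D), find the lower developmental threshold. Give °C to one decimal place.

14.6 °C

Linear rate model ⇒ the product D·(T − T_b) is constant across temperatures.
33.0·(23.4 − T_b) = 21.2·(28.3 − T_b)
T_b = (33.0·23.4 − 21.2·28.3) / (33.0 − 21.2) = 172.24 / 11.8 = 14.597 °C ≈ 14.6 °C.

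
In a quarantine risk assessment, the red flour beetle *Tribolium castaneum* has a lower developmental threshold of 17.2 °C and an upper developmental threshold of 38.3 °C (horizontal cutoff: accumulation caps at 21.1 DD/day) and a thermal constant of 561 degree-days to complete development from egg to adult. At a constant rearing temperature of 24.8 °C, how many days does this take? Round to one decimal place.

Daily accumulation = 24.8 − 17.2 = 7.6 DD/day.
Duration = 561 / 7.6 = 73.816 ≈ 73.8 days.

73.8 days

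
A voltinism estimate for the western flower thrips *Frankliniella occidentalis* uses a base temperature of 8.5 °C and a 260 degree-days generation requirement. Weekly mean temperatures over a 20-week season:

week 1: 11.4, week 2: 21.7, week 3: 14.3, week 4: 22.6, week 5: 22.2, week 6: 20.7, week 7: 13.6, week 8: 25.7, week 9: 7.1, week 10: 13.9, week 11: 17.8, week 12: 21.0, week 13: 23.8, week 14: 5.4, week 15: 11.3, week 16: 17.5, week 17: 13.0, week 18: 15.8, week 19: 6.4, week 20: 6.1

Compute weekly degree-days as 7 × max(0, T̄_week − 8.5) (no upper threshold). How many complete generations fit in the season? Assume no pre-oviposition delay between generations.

4 generations

Weekly DD (7 × max(0, T̄ − 8.5)): 20.3, 92.4, 40.6, 98.7, 95.9, 85.4, 35.7, 120.4, 0.0, 37.8, 65.1, 87.5, 107.1, 0.0, 19.6, 63.0, 31.5, 51.1, 0.0, 0.0.
Season total = 1052.1 DD.
Complete generations = ⌊1052.1 / 260⌋ = 4.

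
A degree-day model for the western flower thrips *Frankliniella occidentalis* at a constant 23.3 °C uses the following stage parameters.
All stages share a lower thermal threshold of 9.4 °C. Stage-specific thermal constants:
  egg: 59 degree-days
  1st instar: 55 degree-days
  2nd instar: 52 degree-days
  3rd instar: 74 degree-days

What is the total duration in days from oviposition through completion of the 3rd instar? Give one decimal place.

17.3 days

Daily accumulation at 23.3 °C = 23.3 − 9.4 = 13.9 DD/day.
Total K = 59 + 55 + 52 + 74 = 240 DD.
Total duration = 240 / 13.9 = 17.266 ≈ 17.3 days.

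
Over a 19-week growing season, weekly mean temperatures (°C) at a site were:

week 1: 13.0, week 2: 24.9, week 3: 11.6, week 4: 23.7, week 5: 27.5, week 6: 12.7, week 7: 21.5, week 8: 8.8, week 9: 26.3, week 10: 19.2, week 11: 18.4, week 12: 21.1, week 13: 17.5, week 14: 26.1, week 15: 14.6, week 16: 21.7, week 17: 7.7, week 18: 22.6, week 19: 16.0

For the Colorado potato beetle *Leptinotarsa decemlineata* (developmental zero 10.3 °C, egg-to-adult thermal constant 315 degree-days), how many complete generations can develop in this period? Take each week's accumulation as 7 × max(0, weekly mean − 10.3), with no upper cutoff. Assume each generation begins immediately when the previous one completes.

3 generations

Weekly DD (7 × max(0, T̄ − 10.3)): 18.9, 102.2, 9.1, 93.8, 120.4, 16.8, 78.4, 0.0, 112.0, 62.3, 56.7, 75.6, 50.4, 110.6, 30.1, 79.8, 0.0, 86.1, 39.9.
Season total = 1143.1 DD.
Complete generations = ⌊1143.1 / 315⌋ = 3.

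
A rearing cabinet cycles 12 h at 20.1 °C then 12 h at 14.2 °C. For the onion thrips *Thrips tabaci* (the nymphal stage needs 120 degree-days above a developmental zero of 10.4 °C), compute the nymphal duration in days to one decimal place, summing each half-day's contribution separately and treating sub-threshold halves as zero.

17.8 days

Day half: max(0, 20.1 − 10.4) × 0.5 = 9.7 × 0.5 = 4.85 DD.
Night half: max(0, 14.2 − 10.4) × 0.5 = 3.8 × 0.5 = 1.90 DD.
Per 24 h: 6.75 DD/day.
Duration = 120 / 6.75 = 17.778 ≈ 17.8 days.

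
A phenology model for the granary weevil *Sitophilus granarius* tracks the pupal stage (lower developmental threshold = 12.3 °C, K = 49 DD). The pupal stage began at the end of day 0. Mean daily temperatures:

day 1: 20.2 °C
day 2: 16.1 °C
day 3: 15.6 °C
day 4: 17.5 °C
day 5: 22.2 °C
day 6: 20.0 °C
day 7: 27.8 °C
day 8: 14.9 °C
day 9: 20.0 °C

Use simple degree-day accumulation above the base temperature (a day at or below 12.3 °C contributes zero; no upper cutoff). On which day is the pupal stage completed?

day 7

Daily DD above 12.3 °C: 7.9, 3.8, 3.3, 5.2, 9.9, 7.7, 15.5, 2.6, 7.7.
Cumulative: 7.9, 11.7, 15.0, 20.2, 30.1, 37.8, 53.3, 55.9, 63.6.
The total first reaches 49 DD on day 7.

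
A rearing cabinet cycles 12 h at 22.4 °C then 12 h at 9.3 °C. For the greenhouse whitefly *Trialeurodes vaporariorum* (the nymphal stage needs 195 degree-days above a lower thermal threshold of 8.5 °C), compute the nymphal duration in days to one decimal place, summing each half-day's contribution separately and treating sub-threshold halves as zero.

26.5 days

Day half: max(0, 22.4 − 8.5) × 0.5 = 13.9 × 0.5 = 6.95 DD.
Night half: max(0, 9.3 − 8.5) × 0.5 = 0.8 × 0.5 = 0.40 DD.
Per 24 h: 7.35 DD/day.
Duration = 195 / 7.35 = 26.531 ≈ 26.5 days.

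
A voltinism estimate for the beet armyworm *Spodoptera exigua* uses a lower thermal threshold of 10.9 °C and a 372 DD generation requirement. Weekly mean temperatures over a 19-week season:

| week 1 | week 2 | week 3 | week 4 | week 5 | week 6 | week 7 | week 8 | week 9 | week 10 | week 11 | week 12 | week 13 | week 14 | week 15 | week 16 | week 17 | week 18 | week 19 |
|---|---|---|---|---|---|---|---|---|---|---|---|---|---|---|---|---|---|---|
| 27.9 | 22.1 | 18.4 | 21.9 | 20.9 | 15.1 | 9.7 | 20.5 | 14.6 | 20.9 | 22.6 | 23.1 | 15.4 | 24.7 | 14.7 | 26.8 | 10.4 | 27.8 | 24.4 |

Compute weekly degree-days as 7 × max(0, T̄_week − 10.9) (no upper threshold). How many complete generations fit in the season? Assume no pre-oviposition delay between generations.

3 generations

Weekly DD (7 × max(0, T̄ − 10.9)): 119.0, 78.4, 52.5, 77.0, 70.0, 29.4, 0.0, 67.2, 25.9, 70.0, 81.9, 85.4, 31.5, 96.6, 26.6, 111.3, 0.0, 118.3, 94.5.
Season total = 1235.5 DD.
Complete generations = ⌊1235.5 / 372⌋ = 3.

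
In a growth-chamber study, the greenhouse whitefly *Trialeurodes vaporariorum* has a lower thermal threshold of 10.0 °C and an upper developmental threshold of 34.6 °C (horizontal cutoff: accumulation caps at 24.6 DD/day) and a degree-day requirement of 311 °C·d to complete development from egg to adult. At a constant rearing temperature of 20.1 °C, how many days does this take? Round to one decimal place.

30.8 days

Daily accumulation = 20.1 − 10.0 = 10.1 DD/day.
Duration = 311 / 10.1 = 30.792 ≈ 30.8 days.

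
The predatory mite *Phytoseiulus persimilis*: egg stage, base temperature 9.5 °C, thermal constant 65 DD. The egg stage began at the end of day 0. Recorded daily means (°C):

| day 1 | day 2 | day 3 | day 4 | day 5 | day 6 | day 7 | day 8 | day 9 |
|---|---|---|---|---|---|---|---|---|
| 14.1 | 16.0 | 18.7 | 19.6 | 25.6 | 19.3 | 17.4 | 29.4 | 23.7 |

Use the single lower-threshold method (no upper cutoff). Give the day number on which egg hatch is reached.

Daily DD above 9.5 °C: 4.6, 6.5, 9.2, 10.1, 16.1, 9.8, 7.9, 19.9, 14.2.
Cumulative: 4.6, 11.1, 20.3, 30.4, 46.5, 56.3, 64.2, 84.1, 98.3.
The total first reaches 65 DD on day 8.

day 8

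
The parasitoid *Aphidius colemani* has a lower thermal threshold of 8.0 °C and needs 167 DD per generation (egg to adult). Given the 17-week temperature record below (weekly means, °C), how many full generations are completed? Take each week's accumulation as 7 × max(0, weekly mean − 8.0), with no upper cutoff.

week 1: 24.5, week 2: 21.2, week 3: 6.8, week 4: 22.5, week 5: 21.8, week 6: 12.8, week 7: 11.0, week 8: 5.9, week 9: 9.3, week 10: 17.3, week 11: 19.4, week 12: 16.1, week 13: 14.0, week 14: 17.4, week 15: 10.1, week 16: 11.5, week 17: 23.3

Weekly DD (7 × max(0, T̄ − 8.0)): 115.5, 92.4, 0.0, 101.5, 96.6, 33.6, 21.0, 0.0, 9.1, 65.1, 79.8, 56.7, 42.0, 65.8, 14.7, 24.5, 107.1.
Season total = 925.4 DD.
Complete generations = ⌊925.4 / 167⌋ = 5.

5 generations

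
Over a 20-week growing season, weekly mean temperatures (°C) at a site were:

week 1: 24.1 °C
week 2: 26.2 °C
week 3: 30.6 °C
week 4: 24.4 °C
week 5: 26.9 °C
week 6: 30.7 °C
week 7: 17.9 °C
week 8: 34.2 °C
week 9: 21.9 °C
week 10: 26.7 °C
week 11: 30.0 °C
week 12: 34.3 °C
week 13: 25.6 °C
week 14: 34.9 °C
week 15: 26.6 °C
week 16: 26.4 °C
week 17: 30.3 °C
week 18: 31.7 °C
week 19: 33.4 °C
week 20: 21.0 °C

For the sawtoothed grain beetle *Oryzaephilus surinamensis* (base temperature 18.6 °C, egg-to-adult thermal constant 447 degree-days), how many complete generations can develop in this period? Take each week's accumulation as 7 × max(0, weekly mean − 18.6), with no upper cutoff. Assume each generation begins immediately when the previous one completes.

Weekly DD (7 × max(0, T̄ − 18.6)): 38.5, 53.2, 84.0, 40.6, 58.1, 84.7, 0.0, 109.2, 23.1, 56.7, 79.8, 109.9, 49.0, 114.1, 56.0, 54.6, 81.9, 91.7, 103.6, 16.8.
Season total = 1305.5 DD.
Complete generations = ⌊1305.5 / 447⌋ = 2.

2 generations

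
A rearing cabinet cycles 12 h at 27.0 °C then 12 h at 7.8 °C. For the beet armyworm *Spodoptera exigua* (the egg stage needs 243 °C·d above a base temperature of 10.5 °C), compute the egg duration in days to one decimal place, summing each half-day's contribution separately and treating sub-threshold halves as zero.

Day half: max(0, 27.0 − 10.5) × 0.5 = 16.5 × 0.5 = 8.25 DD.
Night half: max(0, 7.8 − 10.5) × 0.5 = 0.0 × 0.5 = 0.00 DD.
Per 24 h: 8.25 DD/day.
Duration = 243 / 8.25 = 29.455 ≈ 29.5 days.

29.5 days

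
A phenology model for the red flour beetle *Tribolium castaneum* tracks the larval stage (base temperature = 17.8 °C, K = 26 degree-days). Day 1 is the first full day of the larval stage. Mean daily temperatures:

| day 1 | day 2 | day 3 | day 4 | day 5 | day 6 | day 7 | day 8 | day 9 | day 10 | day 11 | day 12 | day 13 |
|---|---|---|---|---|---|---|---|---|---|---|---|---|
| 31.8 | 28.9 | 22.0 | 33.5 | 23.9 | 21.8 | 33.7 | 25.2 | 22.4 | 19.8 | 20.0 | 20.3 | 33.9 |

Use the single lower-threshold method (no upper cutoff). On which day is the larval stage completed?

day 3

Daily DD above 17.8 °C: 14.0, 11.1, 4.2, 15.7, 6.1, 4.0, 15.9, 7.4, 4.6, 2.0, 2.2, 2.5, 16.1.
Cumulative: 14.0, 25.1, 29.3, 45.0, 51.1, 55.1, 71.0, 78.4, 83.0, 85.0, 87.2, 89.7, 105.8.
The total first reaches 26 DD on day 3.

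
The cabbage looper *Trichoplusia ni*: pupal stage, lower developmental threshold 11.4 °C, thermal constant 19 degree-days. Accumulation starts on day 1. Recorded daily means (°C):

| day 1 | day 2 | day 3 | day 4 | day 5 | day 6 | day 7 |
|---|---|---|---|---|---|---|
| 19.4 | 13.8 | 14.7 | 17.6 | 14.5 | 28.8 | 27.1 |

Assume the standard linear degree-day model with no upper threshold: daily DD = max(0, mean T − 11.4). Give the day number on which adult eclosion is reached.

Daily DD above 11.4 °C: 8.0, 2.4, 3.3, 6.2, 3.1, 17.4, 15.7.
Cumulative: 8.0, 10.4, 13.7, 19.9, 23.0, 40.4, 56.1.
The total first reaches 19 DD on day 4.

day 4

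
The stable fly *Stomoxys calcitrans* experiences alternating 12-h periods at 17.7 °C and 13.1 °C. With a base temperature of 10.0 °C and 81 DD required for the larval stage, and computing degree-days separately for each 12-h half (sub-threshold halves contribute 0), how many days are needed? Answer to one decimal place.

15.0 days

Day half: max(0, 17.7 − 10.0) × 0.5 = 7.7 × 0.5 = 3.85 DD.
Night half: max(0, 13.1 − 10.0) × 0.5 = 3.1 × 0.5 = 1.55 DD.
Per 24 h: 5.40 DD/day.
Duration = 81 / 5.40 = 15.000 ≈ 15.0 days.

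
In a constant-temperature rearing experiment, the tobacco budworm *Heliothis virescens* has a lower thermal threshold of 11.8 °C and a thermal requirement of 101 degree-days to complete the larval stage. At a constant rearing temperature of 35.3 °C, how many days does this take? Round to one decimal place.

4.3 days

Daily accumulation = 35.3 − 11.8 = 23.5 DD/day.
Duration = 101 / 23.5 = 4.298 ≈ 4.3 days.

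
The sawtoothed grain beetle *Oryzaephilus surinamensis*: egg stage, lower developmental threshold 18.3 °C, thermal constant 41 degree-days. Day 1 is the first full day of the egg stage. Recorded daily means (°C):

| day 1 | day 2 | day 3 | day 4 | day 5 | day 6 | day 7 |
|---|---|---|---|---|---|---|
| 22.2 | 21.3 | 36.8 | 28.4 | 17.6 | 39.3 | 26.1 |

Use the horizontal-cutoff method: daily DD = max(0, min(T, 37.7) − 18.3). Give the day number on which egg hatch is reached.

Daily DD above 18.3 °C (capped at 19.4): 3.9, 3.0, 18.5, 10.1, 0.0, 19.4, 7.8.
Cumulative: 3.9, 6.9, 25.4, 35.5, 35.5, 54.9, 62.7.
The total first reaches 41 DD on day 6.

day 6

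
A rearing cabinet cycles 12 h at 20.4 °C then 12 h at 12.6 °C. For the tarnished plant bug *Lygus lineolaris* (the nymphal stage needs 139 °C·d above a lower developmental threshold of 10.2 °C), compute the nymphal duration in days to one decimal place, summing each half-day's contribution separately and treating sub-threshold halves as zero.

Day half: max(0, 20.4 − 10.2) × 0.5 = 10.2 × 0.5 = 5.10 DD.
Night half: max(0, 12.6 − 10.2) × 0.5 = 2.4 × 0.5 = 1.20 DD.
Per 24 h: 6.30 DD/day.
Duration = 139 / 6.30 = 22.063 ≈ 22.1 days.

22.1 days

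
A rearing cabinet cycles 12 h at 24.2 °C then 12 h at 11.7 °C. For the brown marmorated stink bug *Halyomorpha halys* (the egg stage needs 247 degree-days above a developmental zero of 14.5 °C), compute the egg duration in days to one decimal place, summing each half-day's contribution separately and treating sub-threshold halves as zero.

Day half: max(0, 24.2 − 14.5) × 0.5 = 9.7 × 0.5 = 4.85 DD.
Night half: max(0, 11.7 − 14.5) × 0.5 = 0.0 × 0.5 = 0.00 DD.
Per 24 h: 4.85 DD/day.
Duration = 247 / 4.85 = 50.928 ≈ 50.9 days.

50.9 days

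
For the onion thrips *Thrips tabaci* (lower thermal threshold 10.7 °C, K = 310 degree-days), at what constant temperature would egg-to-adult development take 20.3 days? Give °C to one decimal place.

26.0 °C

Required daily accumulation = 310 / 20.3 = 15.271 DD/day.
T = T_base + 15.271 = 10.7 + 15.271 = 25.971 ≈ 26.0 °C.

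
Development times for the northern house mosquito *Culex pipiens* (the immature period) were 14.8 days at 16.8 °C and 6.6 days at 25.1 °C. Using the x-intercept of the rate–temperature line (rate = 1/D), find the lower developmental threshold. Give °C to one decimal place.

10.1 °C

Under the model K = D·(T − T_b), so D₁·(T₁ − T_b) = D₂·(T₂ − T_b).
14.8·(16.8 − T_b) = 6.6·(25.1 − T_b)
T_b = (14.8·16.8 − 6.6·25.1) / (14.8 − 6.6) = 82.98 / 8.2 = 10.120 °C ≈ 10.1 °C.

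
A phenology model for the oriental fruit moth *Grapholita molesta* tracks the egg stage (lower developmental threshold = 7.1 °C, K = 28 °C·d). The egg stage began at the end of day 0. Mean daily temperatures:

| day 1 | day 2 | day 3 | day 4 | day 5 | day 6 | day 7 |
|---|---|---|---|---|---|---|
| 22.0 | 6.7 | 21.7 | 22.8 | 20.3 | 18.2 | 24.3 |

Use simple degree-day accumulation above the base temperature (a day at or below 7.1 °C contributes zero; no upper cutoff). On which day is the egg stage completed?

day 3

Daily DD above 7.1 °C: 14.9, 0.0, 14.6, 15.7, 13.2, 11.1, 17.2.
Cumulative: 14.9, 14.9, 29.5, 45.2, 58.4, 69.5, 86.7.
The total first reaches 28 DD on day 3.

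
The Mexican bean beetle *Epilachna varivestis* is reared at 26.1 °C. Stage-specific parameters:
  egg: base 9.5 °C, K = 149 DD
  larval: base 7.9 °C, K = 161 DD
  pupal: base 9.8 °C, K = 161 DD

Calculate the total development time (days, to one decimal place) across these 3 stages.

egg: 149 / (26.1 − 9.5) = 149 / 16.6 = 8.976 d.
larval: 161 / (26.1 − 7.9) = 161 / 18.2 = 8.846 d.
pupal: 161 / (26.1 − 9.8) = 161 / 16.3 = 9.877 d.
Sum = 27.699 ≈ 27.7 days.

27.7 days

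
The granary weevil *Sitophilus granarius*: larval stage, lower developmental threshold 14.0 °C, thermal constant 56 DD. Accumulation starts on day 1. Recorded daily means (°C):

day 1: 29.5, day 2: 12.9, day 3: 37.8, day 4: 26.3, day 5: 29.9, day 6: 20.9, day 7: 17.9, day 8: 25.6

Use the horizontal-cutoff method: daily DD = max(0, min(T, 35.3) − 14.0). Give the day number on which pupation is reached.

day 5

Daily DD above 14.0 °C (capped at 21.3): 15.5, 0.0, 21.3, 12.3, 15.9, 6.9, 3.9, 11.6.
Cumulative: 15.5, 15.5, 36.8, 49.1, 65.0, 71.9, 75.8, 87.4.
The total first reaches 56 DD on day 5.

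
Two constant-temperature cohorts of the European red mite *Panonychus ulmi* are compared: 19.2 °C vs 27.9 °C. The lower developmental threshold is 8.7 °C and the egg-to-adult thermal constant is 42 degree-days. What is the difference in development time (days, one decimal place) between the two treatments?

1.8 days

At 19.2 °C: 42 / (19.2 − 8.7) = 42 / 10.5 = 4.000 d.
At 27.9 °C: 42 / (27.9 − 8.7) = 42 / 19.2 = 2.188 d.
Difference = |4.000 − 2.188| = 1.812 ≈ 1.8 days.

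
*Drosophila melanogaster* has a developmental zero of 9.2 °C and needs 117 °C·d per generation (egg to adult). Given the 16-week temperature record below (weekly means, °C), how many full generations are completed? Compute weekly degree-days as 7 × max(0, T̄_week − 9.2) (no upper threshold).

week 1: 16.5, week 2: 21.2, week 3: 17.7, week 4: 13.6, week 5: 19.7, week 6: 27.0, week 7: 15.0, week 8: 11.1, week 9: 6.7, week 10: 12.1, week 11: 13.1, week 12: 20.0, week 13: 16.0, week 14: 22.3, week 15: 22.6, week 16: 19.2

7 generations

Weekly DD (7 × max(0, T̄ − 9.2)): 51.1, 84.0, 59.5, 30.8, 73.5, 124.6, 40.6, 13.3, 0.0, 20.3, 27.3, 75.6, 47.6, 91.7, 93.8, 70.0.
Season total = 903.7 DD.
Complete generations = ⌊903.7 / 117⌋ = 7.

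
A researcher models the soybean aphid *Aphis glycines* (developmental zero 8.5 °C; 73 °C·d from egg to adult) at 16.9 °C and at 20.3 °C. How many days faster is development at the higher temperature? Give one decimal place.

At 16.9 °C: 73 / (16.9 − 8.5) = 73 / 8.4 = 8.690 d.
At 20.3 °C: 73 / (20.3 − 8.5) = 73 / 11.8 = 6.186 d.
Difference = |8.690 − 6.186| = 2.504 ≈ 2.5 days.

2.5 days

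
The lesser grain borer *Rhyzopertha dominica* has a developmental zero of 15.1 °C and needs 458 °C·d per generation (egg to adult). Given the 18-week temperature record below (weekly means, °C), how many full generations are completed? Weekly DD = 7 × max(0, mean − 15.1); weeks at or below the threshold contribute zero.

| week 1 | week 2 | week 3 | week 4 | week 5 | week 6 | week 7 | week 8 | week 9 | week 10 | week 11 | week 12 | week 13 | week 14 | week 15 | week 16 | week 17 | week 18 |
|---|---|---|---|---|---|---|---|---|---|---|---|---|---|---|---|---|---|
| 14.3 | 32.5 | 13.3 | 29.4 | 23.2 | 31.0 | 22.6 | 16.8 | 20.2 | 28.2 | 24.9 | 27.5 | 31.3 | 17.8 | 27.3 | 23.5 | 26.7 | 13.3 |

Weekly DD (7 × max(0, T̄ − 15.1)): 0.0, 121.8, 0.0, 100.1, 56.7, 111.3, 52.5, 11.9, 35.7, 91.7, 68.6, 86.8, 113.4, 18.9, 85.4, 58.8, 81.2, 0.0.
Season total = 1094.8 DD.
Complete generations = ⌊1094.8 / 458⌋ = 2.

2 generations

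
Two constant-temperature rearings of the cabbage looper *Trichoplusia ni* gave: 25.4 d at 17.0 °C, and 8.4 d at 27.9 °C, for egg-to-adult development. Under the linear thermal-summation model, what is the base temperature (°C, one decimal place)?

Under the model K = D·(T − T_b), so D₁·(T₁ − T_b) = D₂·(T₂ − T_b).
25.4·(17.0 − T_b) = 8.4·(27.9 − T_b)
T_b = (25.4·17.0 − 8.4·27.9) / (25.4 − 8.4) = 197.44 / 17.0 = 11.614 °C ≈ 11.6 °C.

11.6 °C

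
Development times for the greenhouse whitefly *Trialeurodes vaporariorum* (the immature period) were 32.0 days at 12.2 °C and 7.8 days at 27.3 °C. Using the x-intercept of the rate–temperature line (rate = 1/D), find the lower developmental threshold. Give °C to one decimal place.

Under the model K = D·(T − T_b), so D₁·(T₁ − T_b) = D₂·(T₂ − T_b).
32.0·(12.2 − T_b) = 7.8·(27.3 − T_b)
T_b = (32.0·12.2 − 7.8·27.3) / (32.0 − 7.8) = 177.46 / 24.2 = 7.333 °C ≈ 7.3 °C.

7.3 °C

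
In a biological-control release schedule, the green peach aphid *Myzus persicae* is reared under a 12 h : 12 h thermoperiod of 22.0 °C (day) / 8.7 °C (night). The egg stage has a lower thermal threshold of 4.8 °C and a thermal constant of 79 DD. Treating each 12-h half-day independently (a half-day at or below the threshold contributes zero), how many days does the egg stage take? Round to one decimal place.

7.5 days

Day half: max(0, 22.0 − 4.8) × 0.5 = 17.2 × 0.5 = 8.60 DD.
Night half: max(0, 8.7 − 4.8) × 0.5 = 3.9 × 0.5 = 1.95 DD.
Per 24 h: 10.55 DD/day.
Duration = 79 / 10.55 = 7.488 ≈ 7.5 days.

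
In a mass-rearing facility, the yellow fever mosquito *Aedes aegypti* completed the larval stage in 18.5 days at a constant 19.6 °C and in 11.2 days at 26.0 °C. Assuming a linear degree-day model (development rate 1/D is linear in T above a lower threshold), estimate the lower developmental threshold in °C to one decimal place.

Under the model K = D·(T − T_b), so D₁·(T₁ − T_b) = D₂·(T₂ − T_b).
18.5·(19.6 − T_b) = 11.2·(26.0 − T_b)
T_b = (18.5·19.6 − 11.2·26.0) / (18.5 − 11.2) = 71.40 / 7.3 = 9.781 °C ≈ 9.8 °C.

9.8 °C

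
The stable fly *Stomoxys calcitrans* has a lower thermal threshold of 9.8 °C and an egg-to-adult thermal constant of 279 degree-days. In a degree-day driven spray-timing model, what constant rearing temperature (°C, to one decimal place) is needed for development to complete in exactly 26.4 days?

20.4 °C

Required daily accumulation = 279 / 26.4 = 10.568 DD/day.
T = T_base + 10.568 = 9.8 + 10.568 = 20.368 ≈ 20.4 °C.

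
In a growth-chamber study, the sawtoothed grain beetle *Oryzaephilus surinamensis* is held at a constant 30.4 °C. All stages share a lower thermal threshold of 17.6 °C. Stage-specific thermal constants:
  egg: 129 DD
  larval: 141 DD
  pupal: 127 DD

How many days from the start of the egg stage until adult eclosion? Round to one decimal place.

Daily accumulation at 30.4 °C = 30.4 − 17.6 = 12.8 DD/day.
Total K = 129 + 141 + 127 = 397 DD.
Total duration = 397 / 12.8 = 31.016 ≈ 31.0 days.

31.0 days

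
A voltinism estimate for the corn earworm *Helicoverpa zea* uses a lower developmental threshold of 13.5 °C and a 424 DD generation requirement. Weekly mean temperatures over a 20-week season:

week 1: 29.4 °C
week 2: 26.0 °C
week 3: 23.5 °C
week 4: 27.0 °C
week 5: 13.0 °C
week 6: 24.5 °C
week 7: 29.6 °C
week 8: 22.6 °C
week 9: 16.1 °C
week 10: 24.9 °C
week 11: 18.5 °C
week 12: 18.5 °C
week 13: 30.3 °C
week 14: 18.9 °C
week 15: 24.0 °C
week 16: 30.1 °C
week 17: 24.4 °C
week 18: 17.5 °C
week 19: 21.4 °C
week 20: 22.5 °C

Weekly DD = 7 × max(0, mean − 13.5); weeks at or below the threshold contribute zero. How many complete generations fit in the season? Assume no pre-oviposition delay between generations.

Weekly DD (7 × max(0, T̄ − 13.5)): 111.3, 87.5, 70.0, 94.5, 0.0, 77.0, 112.7, 63.7, 18.2, 79.8, 35.0, 35.0, 117.6, 37.8, 73.5, 116.2, 76.3, 28.0, 55.3, 63.0.
Season total = 1352.4 DD.
Complete generations = ⌊1352.4 / 424⌋ = 3.

3 generations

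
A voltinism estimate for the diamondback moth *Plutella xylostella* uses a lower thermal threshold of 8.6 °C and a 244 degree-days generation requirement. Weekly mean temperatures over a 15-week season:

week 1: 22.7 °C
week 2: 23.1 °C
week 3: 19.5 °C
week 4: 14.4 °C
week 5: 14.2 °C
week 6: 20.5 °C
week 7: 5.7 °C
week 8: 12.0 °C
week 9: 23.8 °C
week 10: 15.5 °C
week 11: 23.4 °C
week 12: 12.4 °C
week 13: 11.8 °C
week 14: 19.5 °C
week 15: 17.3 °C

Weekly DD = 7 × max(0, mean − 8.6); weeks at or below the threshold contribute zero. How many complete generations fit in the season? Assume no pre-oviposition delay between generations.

3 generations

Weekly DD (7 × max(0, T̄ − 8.6)): 98.7, 101.5, 76.3, 40.6, 39.2, 83.3, 0.0, 23.8, 106.4, 48.3, 103.6, 26.6, 22.4, 76.3, 60.9.
Season total = 907.9 DD.
Complete generations = ⌊907.9 / 244⌋ = 3.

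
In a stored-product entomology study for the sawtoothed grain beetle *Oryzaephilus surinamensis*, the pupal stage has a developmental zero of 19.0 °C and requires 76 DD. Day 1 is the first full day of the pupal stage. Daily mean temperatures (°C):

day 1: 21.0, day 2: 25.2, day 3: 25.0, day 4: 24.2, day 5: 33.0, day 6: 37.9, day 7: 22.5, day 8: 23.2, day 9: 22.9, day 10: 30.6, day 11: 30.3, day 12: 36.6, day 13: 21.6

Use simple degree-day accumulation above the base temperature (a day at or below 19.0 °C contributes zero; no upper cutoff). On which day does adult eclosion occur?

day 11

Daily DD above 19.0 °C: 2.0, 6.2, 6.0, 5.2, 14.0, 18.9, 3.5, 4.2, 3.9, 11.6, 11.3, 17.6, 2.6.
Cumulative: 2.0, 8.2, 14.2, 19.4, 33.4, 52.3, 55.8, 60.0, 63.9, 75.5, 86.8, 104.4, 107.0.
The total first reaches 76 DD on day 11.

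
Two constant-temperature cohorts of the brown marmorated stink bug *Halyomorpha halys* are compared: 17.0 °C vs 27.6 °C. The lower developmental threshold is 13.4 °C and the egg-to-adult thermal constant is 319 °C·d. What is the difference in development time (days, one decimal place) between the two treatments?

At 17.0 °C: 319 / (17.0 − 13.4) = 319 / 3.6 = 88.611 d.
At 27.6 °C: 319 / (27.6 − 13.4) = 319 / 14.2 = 22.465 d.
Difference = |88.611 − 22.465| = 66.146 ≈ 66.1 days.

66.1 days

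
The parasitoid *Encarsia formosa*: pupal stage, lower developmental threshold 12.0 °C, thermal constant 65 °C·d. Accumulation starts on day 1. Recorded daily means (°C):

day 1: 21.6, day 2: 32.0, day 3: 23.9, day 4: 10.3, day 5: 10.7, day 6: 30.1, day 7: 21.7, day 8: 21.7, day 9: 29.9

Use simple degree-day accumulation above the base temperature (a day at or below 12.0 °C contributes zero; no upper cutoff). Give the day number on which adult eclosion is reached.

day 7

Daily DD above 12.0 °C: 9.6, 20.0, 11.9, 0.0, 0.0, 18.1, 9.7, 9.7, 17.9.
Cumulative: 9.6, 29.6, 41.5, 41.5, 41.5, 59.6, 69.3, 79.0, 96.9.
The total first reaches 65 DD on day 7.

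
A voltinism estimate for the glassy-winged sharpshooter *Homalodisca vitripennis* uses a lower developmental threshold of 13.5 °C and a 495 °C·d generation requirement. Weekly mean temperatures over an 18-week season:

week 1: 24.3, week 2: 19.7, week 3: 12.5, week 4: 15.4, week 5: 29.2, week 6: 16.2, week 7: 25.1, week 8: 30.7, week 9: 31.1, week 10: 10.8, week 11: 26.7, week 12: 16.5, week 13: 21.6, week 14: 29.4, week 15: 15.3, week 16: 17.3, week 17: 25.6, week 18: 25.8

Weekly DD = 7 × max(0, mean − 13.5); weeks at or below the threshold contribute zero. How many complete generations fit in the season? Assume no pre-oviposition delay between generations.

Weekly DD (7 × max(0, T̄ − 13.5)): 75.6, 43.4, 0.0, 13.3, 109.9, 18.9, 81.2, 120.4, 123.2, 0.0, 92.4, 21.0, 56.7, 111.3, 12.6, 26.6, 84.7, 86.1.
Season total = 1077.3 DD.
Complete generations = ⌊1077.3 / 495⌋ = 2.

2 generations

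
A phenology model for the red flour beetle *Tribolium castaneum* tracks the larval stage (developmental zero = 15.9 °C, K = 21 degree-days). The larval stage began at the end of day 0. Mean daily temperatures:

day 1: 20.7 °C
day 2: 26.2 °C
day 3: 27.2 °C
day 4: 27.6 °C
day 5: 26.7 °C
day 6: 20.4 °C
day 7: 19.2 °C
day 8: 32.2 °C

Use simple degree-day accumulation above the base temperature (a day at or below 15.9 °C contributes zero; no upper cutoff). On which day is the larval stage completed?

day 3

Daily DD above 15.9 °C: 4.8, 10.3, 11.3, 11.7, 10.8, 4.5, 3.3, 16.3.
Cumulative: 4.8, 15.1, 26.4, 38.1, 48.9, 53.4, 56.7, 73.0.
The total first reaches 21 DD on day 3.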